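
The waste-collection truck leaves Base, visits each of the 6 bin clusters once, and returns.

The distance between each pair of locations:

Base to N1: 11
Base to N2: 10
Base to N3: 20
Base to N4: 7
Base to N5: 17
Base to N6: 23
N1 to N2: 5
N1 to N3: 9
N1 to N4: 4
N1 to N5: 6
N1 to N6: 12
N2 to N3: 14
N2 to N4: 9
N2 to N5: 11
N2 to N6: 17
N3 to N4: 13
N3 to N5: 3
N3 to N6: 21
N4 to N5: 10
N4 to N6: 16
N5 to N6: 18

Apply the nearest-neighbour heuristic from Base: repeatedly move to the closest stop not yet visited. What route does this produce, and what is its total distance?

Total distance 74 via the nearest-neighbour route Base → N4 → N1 → N2 → N5 → N3 → N6 → Base.

At Base the remaining stops are N4 7, N2 10, N1 11, N5 17, N3 20, N6 23; go to N4.
At N4 the remaining stops are N1 4, N2 9, N5 10, N3 13, N6 16; go to N1.
At N1 the remaining stops are N2 5, N5 6, N3 9, N6 12; go to N2.
At N2 the remaining stops are N5 11, N3 14, N6 17; go to N5.
At N5 the remaining stops are N3 3, N6 18; go to N3.
At N3 the remaining stops are N6 21; go to N6.
Return N6→Base: 23.
Total = 7 + 4 + 5 + 11 + 3 + 21 + 23 = 74.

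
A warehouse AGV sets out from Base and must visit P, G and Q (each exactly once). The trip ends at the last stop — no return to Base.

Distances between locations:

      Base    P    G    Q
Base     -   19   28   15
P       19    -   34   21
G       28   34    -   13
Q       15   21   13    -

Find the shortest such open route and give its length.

There are 3! = 6 possible orderings.
Base→P→G→Q: 19+34+13 = 66
Base→P→Q→G: 19+21+13 = 53
Base→G→P→Q: 28+34+21 = 83
Base→G→Q→P: 28+13+21 = 62
Base→Q→P→G: 15+21+34 = 70
Base→Q→G→P: 15+13+34 = 62
The minimum is 53.
One shortest path: Base → P → Q → G.

Minimum one-way distance = 53.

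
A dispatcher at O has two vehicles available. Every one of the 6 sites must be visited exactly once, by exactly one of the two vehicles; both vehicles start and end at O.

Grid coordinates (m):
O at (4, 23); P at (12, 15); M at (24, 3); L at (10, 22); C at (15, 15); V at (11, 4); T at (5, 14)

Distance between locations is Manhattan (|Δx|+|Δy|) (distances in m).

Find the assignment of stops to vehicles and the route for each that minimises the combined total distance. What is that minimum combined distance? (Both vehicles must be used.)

Minimum combined distance: 94 m.

Try each way of splitting the stops between the two vehicles (each non-empty) and, for each split, find the best tour for each vehicle:
  {P} + {M, L, C, V, T}: 32 + 80 = 112
  {M} + {P, L, C, V, T}: 80 + 60 = 140
  {P, M} + {L, C, V, T}: 80 + 60 = 140
  {L} + {P, M, C, V, T}: 14 + 80 = 94
  {P, L} + {M, C, V, T}: 32 + 80 = 112
  {M, L} + {P, C, V, T}: 80 + 60 = 140
  … (31 splits in total)
Best: vehicle 1 O → L → O = 14; vehicle 2 O → P → C → M → V → T → O = 80; combined 94.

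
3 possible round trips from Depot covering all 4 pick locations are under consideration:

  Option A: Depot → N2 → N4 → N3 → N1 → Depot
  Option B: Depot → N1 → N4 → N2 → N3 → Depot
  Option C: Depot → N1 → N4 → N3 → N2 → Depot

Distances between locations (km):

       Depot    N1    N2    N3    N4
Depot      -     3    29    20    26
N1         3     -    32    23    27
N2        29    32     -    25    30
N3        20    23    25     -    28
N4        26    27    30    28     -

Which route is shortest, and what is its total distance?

Shortest is Option B, total 105 km.

Option A: 29 + 30 + 28 + 23 + 3 = 113
Option B: 3 + 27 + 30 + 25 + 20 = 105
Option C: 3 + 27 + 28 + 25 + 29 = 112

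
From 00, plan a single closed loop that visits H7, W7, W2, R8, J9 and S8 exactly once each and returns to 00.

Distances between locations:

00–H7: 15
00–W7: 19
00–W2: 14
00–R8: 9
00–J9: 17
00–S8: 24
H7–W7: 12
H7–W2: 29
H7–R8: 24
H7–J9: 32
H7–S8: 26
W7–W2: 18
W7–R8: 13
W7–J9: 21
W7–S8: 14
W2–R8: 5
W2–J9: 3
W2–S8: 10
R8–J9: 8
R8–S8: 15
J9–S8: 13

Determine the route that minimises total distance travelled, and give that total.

00 - H7 - W7 - W2 - R8 - J9 - S8 - 00: 15+12+18+5+8+13+24 = 95
00 - H7 - W7 - W2 - R8 - S8 - J9 - 00: 15+12+18+5+15+13+17 = 95
00 - H7 - W7 - W2 - J9 - R8 - S8 - 00: 15+12+18+3+8+15+24 = 95
00 - H7 - W7 - W2 - J9 - S8 - R8 - 00: 15+12+18+3+13+15+9 = 85
00 - H7 - W7 - W2 - S8 - R8 - J9 - 00: 15+12+18+10+15+8+17 = 95
00 - H7 - W7 - W2 - S8 - J9 - R8 - 00: 15+12+18+10+13+8+9 = 85
00 - H7 - W7 - R8 - W2 - J9 - S8 - 00: 15+12+13+5+3+13+24 = 85
00 - H7 - W7 - R8 - W2 - S8 - J9 - 00: 15+12+13+5+10+13+17 = 85
… (352 more)
00 - H7 - W7 - S8 - W2 - J9 - R8 - 00: 15+12+14+10+3+8+9 = 71  ← best
The minimum is 71.
One optimal route: 00 → H7 → W7 → S8 → W2 → J9 → R8 → 00 (or its reverse).

Minimum total distance: 71.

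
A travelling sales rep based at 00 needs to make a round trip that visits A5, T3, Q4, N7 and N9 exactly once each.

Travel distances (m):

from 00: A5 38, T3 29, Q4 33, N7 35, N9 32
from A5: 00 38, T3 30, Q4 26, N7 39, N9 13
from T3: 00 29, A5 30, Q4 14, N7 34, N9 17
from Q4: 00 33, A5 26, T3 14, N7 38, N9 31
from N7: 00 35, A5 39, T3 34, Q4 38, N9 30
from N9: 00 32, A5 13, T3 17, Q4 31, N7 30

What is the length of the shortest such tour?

There are 60 distinct closed tours to check (reversals are equivalent).
00-A5-T3-Q4-N7-N9-00: 38+30+14+38+30+32 = 182
00-A5-T3-Q4-N9-N7-00: 38+30+14+31+30+35 = 178
00-A5-T3-N7-Q4-N9-00: 38+30+34+38+31+32 = 203
00-A5-T3-N7-N9-Q4-00: 38+30+34+30+31+33 = 196
00-A5-T3-N9-Q4-N7-00: 38+30+17+31+38+35 = 189
00-A5-T3-N9-N7-Q4-00: 38+30+17+30+38+33 = 186
00-A5-Q4-T3-N7-N9-00: 38+26+14+34+30+32 = 174
00-A5-Q4-T3-N9-N7-00: 38+26+14+17+30+35 = 160
00-A5-Q4-N7-T3-N9-00: 38+26+38+34+17+32 = 185
00-A5-Q4-N7-N9-T3-00: 38+26+38+30+17+29 = 178
00-A5-Q4-N9-T3-N7-00: 38+26+31+17+34+35 = 181
00-A5-Q4-N9-N7-T3-00: 38+26+31+30+34+29 = 188
00-A5-N7-T3-Q4-N9-00: 38+39+34+14+31+32 = 188
00-A5-N7-T3-N9-Q4-00: 38+39+34+17+31+33 = 192
… (46 more)
00-T3-Q4-A5-N9-N7-00: 29+14+26+13+30+35 = 147  ← best
The minimum is 147.
One optimal route: 00 → T3 → Q4 → A5 → N9 → N7 → 00 (or its reverse).

Minimum total distance: 147 m.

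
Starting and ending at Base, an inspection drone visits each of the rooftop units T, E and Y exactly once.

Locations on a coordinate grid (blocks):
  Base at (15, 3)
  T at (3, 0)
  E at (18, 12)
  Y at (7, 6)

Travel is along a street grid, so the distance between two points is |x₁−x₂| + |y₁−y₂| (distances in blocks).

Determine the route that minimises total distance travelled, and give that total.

54 blocks — the shortest possible round trip.

Base→T→E→Y→Base: 15+27+17+11 = 70
Base→T→Y→E→Base: 15+10+17+12 = 54
Base→E→T→Y→Base: 12+27+10+11 = 60
The minimum is 54.
One optimal route: Base → T → Y → E → Base (or its reverse).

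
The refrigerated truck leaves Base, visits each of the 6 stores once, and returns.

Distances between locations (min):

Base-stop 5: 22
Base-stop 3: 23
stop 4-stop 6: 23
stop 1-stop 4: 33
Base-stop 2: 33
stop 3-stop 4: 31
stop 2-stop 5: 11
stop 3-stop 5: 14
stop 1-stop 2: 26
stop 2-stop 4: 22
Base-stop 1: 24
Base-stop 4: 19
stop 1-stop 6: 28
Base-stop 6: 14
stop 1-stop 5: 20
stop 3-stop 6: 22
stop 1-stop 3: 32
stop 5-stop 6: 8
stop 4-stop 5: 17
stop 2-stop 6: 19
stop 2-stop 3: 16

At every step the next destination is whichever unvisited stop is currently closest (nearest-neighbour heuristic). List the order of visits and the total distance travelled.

Total distance 137 min via the nearest-neighbour route Base → stop 6 → stop 5 → stop 2 → stop 3 → stop 4 → stop 1 → Base.

Base → [stop 6:14 / stop 4:19 / stop 5:22 / stop 3:23 / stop 1:24 / stop 2:33] → stop 6 (14)
stop 6 → [stop 5:8 / stop 2:19 / stop 3:22 / stop 4:23 / stop 1:28] → stop 5 (8)
stop 5 → [stop 2:11 / stop 3:14 / stop 4:17 / stop 1:20] → stop 2 (11)
stop 2 → [stop 3:16 / stop 4:22 / stop 1:26] → stop 3 (16)
stop 3 → [stop 4:31 / stop 1:32] → stop 4 (31)
stop 4 → [stop 1:33] → stop 1 (33)
Return stop 1→Base: 24.
Total = 14 + 8 + 11 + 16 + 31 + 33 + 24 = 137.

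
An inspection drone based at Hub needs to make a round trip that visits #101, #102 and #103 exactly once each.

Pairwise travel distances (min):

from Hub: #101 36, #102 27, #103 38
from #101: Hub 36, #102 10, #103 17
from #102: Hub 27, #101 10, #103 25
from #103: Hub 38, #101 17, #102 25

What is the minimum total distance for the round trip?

Hub→#101→#102→#103→Hub: 36+10+25+38 = 109
Hub→#101→#103→#102→Hub: 36+17+25+27 = 105
Hub→#102→#101→#103→Hub: 27+10+17+38 = 92
The minimum is 92.
One optimal route: Hub → #102 → #101 → #103 → Hub (or its reverse).

92 min — the shortest possible round trip.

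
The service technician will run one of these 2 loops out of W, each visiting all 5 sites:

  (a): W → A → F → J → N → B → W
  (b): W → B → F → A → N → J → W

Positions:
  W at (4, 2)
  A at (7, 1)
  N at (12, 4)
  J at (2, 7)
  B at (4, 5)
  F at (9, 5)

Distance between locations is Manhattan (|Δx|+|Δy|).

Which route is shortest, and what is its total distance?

Shortest is (b), total 42.

(a): 4 + 6 + 9 + 13 + 9 + 3 = 44
(b): 3 + 5 + 6 + 8 + 13 + 7 = 42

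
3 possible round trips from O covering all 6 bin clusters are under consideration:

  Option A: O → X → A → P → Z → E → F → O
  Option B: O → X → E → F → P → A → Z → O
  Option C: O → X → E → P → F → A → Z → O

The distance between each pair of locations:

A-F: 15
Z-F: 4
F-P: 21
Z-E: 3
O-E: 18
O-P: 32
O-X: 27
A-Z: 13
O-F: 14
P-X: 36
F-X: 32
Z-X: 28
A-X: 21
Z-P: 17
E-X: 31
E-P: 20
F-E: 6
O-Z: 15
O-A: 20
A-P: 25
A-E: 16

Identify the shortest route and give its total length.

113 — Option A is the shortest.

Option A: 27 + 21 + 25 + 17 + 3 + 6 + 14 = 113
Option B: 27 + 31 + 6 + 21 + 25 + 13 + 15 = 138
Option C: 27 + 31 + 20 + 21 + 15 + 13 + 15 = 142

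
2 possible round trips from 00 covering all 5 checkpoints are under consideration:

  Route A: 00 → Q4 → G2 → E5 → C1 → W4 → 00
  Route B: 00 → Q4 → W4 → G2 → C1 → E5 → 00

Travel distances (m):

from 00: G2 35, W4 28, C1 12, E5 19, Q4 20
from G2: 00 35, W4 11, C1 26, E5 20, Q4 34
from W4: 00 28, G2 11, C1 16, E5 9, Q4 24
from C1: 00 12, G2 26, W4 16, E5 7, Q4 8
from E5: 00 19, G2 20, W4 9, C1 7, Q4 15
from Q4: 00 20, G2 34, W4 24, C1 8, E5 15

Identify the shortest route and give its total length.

Route A: 20 + 34 + 20 + 7 + 16 + 28 = 125
Route B: 20 + 24 + 11 + 26 + 7 + 19 = 107

Shortest is Route B, total 107 m.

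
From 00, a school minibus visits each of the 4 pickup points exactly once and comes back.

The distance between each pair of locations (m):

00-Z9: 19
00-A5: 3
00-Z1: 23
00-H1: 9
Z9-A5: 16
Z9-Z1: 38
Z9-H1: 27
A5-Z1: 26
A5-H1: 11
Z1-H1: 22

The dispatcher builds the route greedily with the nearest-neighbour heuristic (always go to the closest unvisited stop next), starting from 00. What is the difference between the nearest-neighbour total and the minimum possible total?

00: A5=3, H1=9, Z9=19, Z1=23 ⇒ A5
A5: H1=11, Z9=16, Z1=26 ⇒ H1
H1: Z1=22, Z9=27 ⇒ Z1
Z1: Z9=38 ⇒ Z9
NN route 00 → A5 → H1 → Z1 → Z9 → 00 costs 93.
Optimal: 00 → A5 → Z9 → Z1 → H1 → 00 costs 88 (by enumerating all 12 distinct tours).
Excess = 93 − 88 = 5.

5 m longer than the optimal tour.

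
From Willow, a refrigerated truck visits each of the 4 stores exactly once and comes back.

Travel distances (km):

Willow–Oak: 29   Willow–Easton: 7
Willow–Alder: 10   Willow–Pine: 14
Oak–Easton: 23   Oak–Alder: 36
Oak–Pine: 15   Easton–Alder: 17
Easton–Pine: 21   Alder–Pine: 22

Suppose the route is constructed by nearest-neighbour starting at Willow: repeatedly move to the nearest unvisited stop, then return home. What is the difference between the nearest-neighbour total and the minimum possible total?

From Willow: Easton=7, Alder=10, Pine=14, Oak=29 → choose Easton (7).
From Easton: Alder=17, Pine=21, Oak=23 → choose Alder (17).
From Alder: Pine=22, Oak=36 → choose Pine (22).
From Pine: Oak=15 → choose Oak (15).
NN route Willow → Easton → Alder → Pine → Oak → Willow costs 90.
Optimal: Willow → Easton → Oak → Pine → Alder → Willow costs 77 (by enumerating all 12 distinct tours).
Excess = 90 − 77 = 13.

13 km longer than the optimal tour.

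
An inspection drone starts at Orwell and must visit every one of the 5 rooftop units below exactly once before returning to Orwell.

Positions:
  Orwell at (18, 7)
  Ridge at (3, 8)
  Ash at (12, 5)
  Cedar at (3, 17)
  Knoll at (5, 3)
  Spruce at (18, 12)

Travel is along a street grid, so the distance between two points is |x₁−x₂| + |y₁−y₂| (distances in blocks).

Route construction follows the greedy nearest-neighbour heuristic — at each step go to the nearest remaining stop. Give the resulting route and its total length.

At Orwell the remaining stops are Spruce 5, Ash 8, Ridge 16, Knoll 17, Cedar 25; go to Spruce.
At Spruce the remaining stops are Ash 13, Ridge 19, Cedar 20, Knoll 22; go to Ash.
At Ash the remaining stops are Knoll 9, Ridge 12, Cedar 21; go to Knoll.
At Knoll the remaining stops are Ridge 7, Cedar 16; go to Ridge.
At Ridge the remaining stops are Cedar 9; go to Cedar.
Return Cedar→Orwell: 25.
Total = 5 + 13 + 9 + 7 + 9 + 25 = 68.

Nearest-neighbour total = 68 blocks; route Orwell → Spruce → Ash → Knoll → Ridge → Cedar → Orwell.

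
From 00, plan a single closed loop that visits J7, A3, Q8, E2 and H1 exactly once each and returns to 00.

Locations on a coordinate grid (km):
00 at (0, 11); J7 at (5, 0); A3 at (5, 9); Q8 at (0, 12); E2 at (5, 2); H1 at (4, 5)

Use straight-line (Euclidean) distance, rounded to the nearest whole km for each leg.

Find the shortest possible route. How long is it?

28 km — the shortest possible round trip.

With 5 stops there are 5!/2 = 60 distinct round trips (a route and its reverse cost the same).
00 - J7 - A3 - Q8 - E2 - H1 - 00: 12+9+6+11+3+7 = 48
00 - J7 - A3 - Q8 - H1 - E2 - 00: 12+9+6+8+3+10 = 48
00 - J7 - A3 - E2 - Q8 - H1 - 00: 12+9+7+11+8+7 = 54
00 - J7 - A3 - E2 - H1 - Q8 - 00: 12+9+7+3+8+1 = 40
00 - J7 - A3 - H1 - Q8 - E2 - 00: 12+9+4+8+11+10 = 54
00 - J7 - A3 - H1 - E2 - Q8 - 00: 12+9+4+3+11+1 = 40
00 - J7 - Q8 - A3 - E2 - H1 - 00: 12+13+6+7+3+7 = 48
00 - J7 - Q8 - A3 - H1 - E2 - 00: 12+13+6+4+3+10 = 48
00 - J7 - Q8 - E2 - A3 - H1 - 00: 12+13+11+7+4+7 = 54
00 - J7 - Q8 - E2 - H1 - A3 - 00: 12+13+11+3+4+5 = 48
00 - J7 - Q8 - H1 - A3 - E2 - 00: 12+13+8+4+7+10 = 54
00 - J7 - Q8 - H1 - E2 - A3 - 00: 12+13+8+3+7+5 = 48
00 - J7 - E2 - A3 - Q8 - H1 - 00: 12+2+7+6+8+7 = 42
00 - J7 - E2 - A3 - H1 - Q8 - 00: 12+2+7+4+8+1 = 34
… (46 more)
00 - J7 - E2 - H1 - A3 - Q8 - 00: 12+2+3+4+6+1 = 28  ← best
The minimum is 28.
One optimal route: 00 → J7 → E2 → H1 → A3 → Q8 → 00 (or its reverse).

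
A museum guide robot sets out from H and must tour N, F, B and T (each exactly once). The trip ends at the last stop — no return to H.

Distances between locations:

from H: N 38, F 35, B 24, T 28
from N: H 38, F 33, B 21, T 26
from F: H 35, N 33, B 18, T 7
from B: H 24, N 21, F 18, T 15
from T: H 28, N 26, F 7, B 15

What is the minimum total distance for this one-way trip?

There are 4! = 24 possible orderings.
H - N - F - B - T: 38+33+18+15 = 104
H - N - F - T - B: 38+33+7+15 = 93
H - N - B - F - T: 38+21+18+7 = 84
H - N - B - T - F: 38+21+15+7 = 81
H - N - T - F - B: 38+26+7+18 = 89
H - N - T - B - F: 38+26+15+18 = 97
H - F - N - B - T: 35+33+21+15 = 104
H - F - N - T - B: 35+33+26+15 = 109
H - F - B - N - T: 35+18+21+26 = 100
H - F - B - T - N: 35+18+15+26 = 94
H - F - T - N - B: 35+7+26+21 = 89
H - F - T - B - N: 35+7+15+21 = 78
H - B - N - F - T: 24+21+33+7 = 85
H - B - N - T - F: 24+21+26+7 = 78
… (10 more)
H - T - F - B - N: 28+7+18+21 = 74  ← best
The minimum is 74.
One shortest path: H → T → F → B → N.

Minimum one-way distance = 74.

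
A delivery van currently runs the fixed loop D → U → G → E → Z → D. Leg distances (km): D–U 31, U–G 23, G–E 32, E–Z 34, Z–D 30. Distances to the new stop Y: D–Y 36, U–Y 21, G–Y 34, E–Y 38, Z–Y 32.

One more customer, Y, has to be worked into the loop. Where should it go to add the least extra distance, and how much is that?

Insertion cost between consecutive stops i–j is d(i,Y) + d(Y,j) − d(i,j):
  between D and U: 36 + 21 − 31 = 26
  between U and G: 21 + 34 − 23 = 32
  between G and E: 34 + 38 − 32 = 40
  between E and Z: 38 + 32 − 34 = 36
  between Z and D: 32 + 36 − 30 = 38
Cheapest insertion is between D and U, adding 26.
New total = 150 + 26 = 176.

Minimum extra distance: 26 km, inserting Y between D and U.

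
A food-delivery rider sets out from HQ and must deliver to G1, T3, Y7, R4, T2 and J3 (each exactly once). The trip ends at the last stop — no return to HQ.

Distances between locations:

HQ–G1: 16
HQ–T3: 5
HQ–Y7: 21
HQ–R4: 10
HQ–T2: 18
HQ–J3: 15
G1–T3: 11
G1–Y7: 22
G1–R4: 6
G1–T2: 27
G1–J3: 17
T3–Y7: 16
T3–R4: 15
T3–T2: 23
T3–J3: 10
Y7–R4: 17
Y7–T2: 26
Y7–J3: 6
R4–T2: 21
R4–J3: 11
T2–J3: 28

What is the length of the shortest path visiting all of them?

There are 6! = 720 possible orderings.
HQ - G1 - T3 - Y7 - R4 - T2 - J3: 16+11+16+17+21+28 = 109
HQ - G1 - T3 - Y7 - R4 - J3 - T2: 16+11+16+17+11+28 = 99
HQ - G1 - T3 - Y7 - T2 - R4 - J3: 16+11+16+26+21+11 = 101
HQ - G1 - T3 - Y7 - T2 - J3 - R4: 16+11+16+26+28+11 = 108
HQ - G1 - T3 - Y7 - J3 - R4 - T2: 16+11+16+6+11+21 = 81
HQ - G1 - T3 - Y7 - J3 - T2 - R4: 16+11+16+6+28+21 = 98
HQ - G1 - T3 - R4 - Y7 - T2 - J3: 16+11+15+17+26+28 = 113
HQ - G1 - T3 - R4 - Y7 - J3 - T2: 16+11+15+17+6+28 = 93
… (712 more)
HQ - T3 - G1 - R4 - J3 - Y7 - T2: 5+11+6+11+6+26 = 65  ← best
The minimum is 65.
One shortest path: HQ → T3 → G1 → R4 → J3 → Y7 → T2.

Minimum one-way distance = 65.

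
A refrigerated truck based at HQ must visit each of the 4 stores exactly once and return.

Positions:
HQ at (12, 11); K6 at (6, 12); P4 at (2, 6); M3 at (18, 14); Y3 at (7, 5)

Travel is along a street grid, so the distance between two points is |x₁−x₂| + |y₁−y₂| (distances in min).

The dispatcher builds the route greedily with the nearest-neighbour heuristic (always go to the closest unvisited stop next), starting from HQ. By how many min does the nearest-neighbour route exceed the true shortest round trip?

4 min longer than the optimal tour.

HQ: K6=7, M3=9, Y3=11, P4=15 ⇒ K6
K6: Y3=8, P4=10, M3=14 ⇒ Y3
Y3: P4=6, M3=20 ⇒ P4
P4: M3=24 ⇒ M3
NN route HQ → K6 → Y3 → P4 → M3 → HQ costs 54.
Optimal: HQ → M3 → K6 → P4 → Y3 → HQ costs 50 (by enumerating all 12 distinct tours).
Excess = 54 − 50 = 4.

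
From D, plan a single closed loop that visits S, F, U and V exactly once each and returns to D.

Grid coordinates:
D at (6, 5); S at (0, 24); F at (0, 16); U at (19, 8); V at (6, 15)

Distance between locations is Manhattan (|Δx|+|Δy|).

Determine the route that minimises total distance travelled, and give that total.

Shortest round trip = 76.

There are 12 distinct closed tours to check (reversals are equivalent).
D - S - F - U - V - D: 25+8+27+20+10 = 90
D - S - F - V - U - D: 25+8+7+20+16 = 76
D - S - U - F - V - D: 25+35+27+7+10 = 104
D - S - U - V - F - D: 25+35+20+7+17 = 104
D - S - V - F - U - D: 25+15+7+27+16 = 90
D - S - V - U - F - D: 25+15+20+27+17 = 104
D - F - S - U - V - D: 17+8+35+20+10 = 90
D - F - S - V - U - D: 17+8+15+20+16 = 76
D - F - U - S - V - D: 17+27+35+15+10 = 104
D - F - V - S - U - D: 17+7+15+35+16 = 90
D - U - S - F - V - D: 16+35+8+7+10 = 76
D - U - F - S - V - D: 16+27+8+15+10 = 76
The minimum is 76.
One optimal route: D → S → F → V → U → D (or its reverse).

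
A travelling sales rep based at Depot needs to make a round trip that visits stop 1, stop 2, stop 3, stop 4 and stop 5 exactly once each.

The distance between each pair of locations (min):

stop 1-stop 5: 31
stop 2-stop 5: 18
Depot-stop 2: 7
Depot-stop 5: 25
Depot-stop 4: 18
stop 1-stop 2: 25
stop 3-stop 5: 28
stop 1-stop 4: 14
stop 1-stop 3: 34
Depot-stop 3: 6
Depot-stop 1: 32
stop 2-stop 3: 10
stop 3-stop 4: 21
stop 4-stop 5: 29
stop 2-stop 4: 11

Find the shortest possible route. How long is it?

97 min — the shortest possible round trip.

There are 60 distinct closed tours to check (reversals are equivalent).
Depot-stop 1-stop 2-stop 3-stop 4-stop 5-Depot: 32+25+10+21+29+25 = 142
Depot-stop 1-stop 2-stop 3-stop 5-stop 4-Depot: 32+25+10+28+29+18 = 142
Depot-stop 1-stop 2-stop 4-stop 3-stop 5-Depot: 32+25+11+21+28+25 = 142
Depot-stop 1-stop 2-stop 4-stop 5-stop 3-Depot: 32+25+11+29+28+6 = 131
Depot-stop 1-stop 2-stop 5-stop 3-stop 4-Depot: 32+25+18+28+21+18 = 142
Depot-stop 1-stop 2-stop 5-stop 4-stop 3-Depot: 32+25+18+29+21+6 = 131
Depot-stop 1-stop 3-stop 2-stop 4-stop 5-Depot: 32+34+10+11+29+25 = 141
Depot-stop 1-stop 3-stop 2-stop 5-stop 4-Depot: 32+34+10+18+29+18 = 141
Depot-stop 1-stop 3-stop 4-stop 2-stop 5-Depot: 32+34+21+11+18+25 = 141
Depot-stop 1-stop 3-stop 4-stop 5-stop 2-Depot: 32+34+21+29+18+7 = 141
Depot-stop 1-stop 3-stop 5-stop 2-stop 4-Depot: 32+34+28+18+11+18 = 141
Depot-stop 1-stop 3-stop 5-stop 4-stop 2-Depot: 32+34+28+29+11+7 = 141
Depot-stop 1-stop 4-stop 2-stop 3-stop 5-Depot: 32+14+11+10+28+25 = 120
Depot-stop 1-stop 4-stop 2-stop 5-stop 3-Depot: 32+14+11+18+28+6 = 109
… (46 more)
Depot-stop 2-stop 4-stop 1-stop 5-stop 3-Depot: 7+11+14+31+28+6 = 97  ← best
The minimum is 97.
One optimal route: Depot → stop 2 → stop 4 → stop 1 → stop 5 → stop 3 → Depot (or its reverse).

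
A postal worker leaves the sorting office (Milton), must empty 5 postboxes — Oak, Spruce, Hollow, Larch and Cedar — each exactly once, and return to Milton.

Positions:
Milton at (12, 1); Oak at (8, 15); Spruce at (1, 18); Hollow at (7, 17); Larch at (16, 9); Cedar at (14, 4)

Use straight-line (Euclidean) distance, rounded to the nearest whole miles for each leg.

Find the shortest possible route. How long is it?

Minimum total distance: 47 miles.

There are 60 distinct closed tours to check (reversals are equivalent).
Milton-Oak-Spruce-Hollow-Larch-Cedar-Milton: 15+8+6+12+5+4 = 50
Milton-Oak-Spruce-Hollow-Cedar-Larch-Milton: 15+8+6+15+5+9 = 58
Milton-Oak-Spruce-Larch-Hollow-Cedar-Milton: 15+8+17+12+15+4 = 71
Milton-Oak-Spruce-Larch-Cedar-Hollow-Milton: 15+8+17+5+15+17 = 77
Milton-Oak-Spruce-Cedar-Hollow-Larch-Milton: 15+8+19+15+12+9 = 78
Milton-Oak-Spruce-Cedar-Larch-Hollow-Milton: 15+8+19+5+12+17 = 76
Milton-Oak-Hollow-Spruce-Larch-Cedar-Milton: 15+2+6+17+5+4 = 49
Milton-Oak-Hollow-Spruce-Cedar-Larch-Milton: 15+2+6+19+5+9 = 56
Milton-Oak-Hollow-Larch-Spruce-Cedar-Milton: 15+2+12+17+19+4 = 69
Milton-Oak-Hollow-Larch-Cedar-Spruce-Milton: 15+2+12+5+19+20 = 73
Milton-Oak-Hollow-Cedar-Spruce-Larch-Milton: 15+2+15+19+17+9 = 77
Milton-Oak-Hollow-Cedar-Larch-Spruce-Milton: 15+2+15+5+17+20 = 74
Milton-Oak-Larch-Spruce-Hollow-Cedar-Milton: 15+10+17+6+15+4 = 67
Milton-Oak-Larch-Spruce-Cedar-Hollow-Milton: 15+10+17+19+15+17 = 93
… (46 more)
Milton-Spruce-Hollow-Oak-Larch-Cedar-Milton: 20+6+2+10+5+4 = 47  ← best
The minimum is 47.
One optimal route: Milton → Spruce → Hollow → Oak → Larch → Cedar → Milton (or its reverse).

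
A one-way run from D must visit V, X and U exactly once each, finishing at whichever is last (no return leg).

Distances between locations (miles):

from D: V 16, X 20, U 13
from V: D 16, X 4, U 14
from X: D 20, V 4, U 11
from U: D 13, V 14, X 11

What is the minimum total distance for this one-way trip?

Minimum one-way distance = 28 miles.

There are 3! = 6 possible orderings.
D→V→X→U: 16+4+11 = 31
D→V→U→X: 16+14+11 = 41
D→X→V→U: 20+4+14 = 38
D→X→U→V: 20+11+14 = 45
D→U→V→X: 13+14+4 = 31
D→U→X→V: 13+11+4 = 28
The minimum is 28.
One shortest path: D → U → X → V.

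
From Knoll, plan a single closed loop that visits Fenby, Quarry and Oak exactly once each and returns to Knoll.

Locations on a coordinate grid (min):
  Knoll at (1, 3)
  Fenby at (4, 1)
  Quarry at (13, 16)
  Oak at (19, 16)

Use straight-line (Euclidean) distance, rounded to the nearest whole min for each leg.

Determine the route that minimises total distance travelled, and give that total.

49 min — the shortest possible round trip.

There are 3 distinct closed tours to check (reversals are equivalent).
Knoll-Fenby-Quarry-Oak-Knoll: 4+17+6+22 = 49
Knoll-Fenby-Oak-Quarry-Knoll: 4+21+6+18 = 49
Knoll-Quarry-Fenby-Oak-Knoll: 18+17+21+22 = 78
The minimum is 49.
One optimal route: Knoll → Fenby → Quarry → Oak → Knoll (or its reverse).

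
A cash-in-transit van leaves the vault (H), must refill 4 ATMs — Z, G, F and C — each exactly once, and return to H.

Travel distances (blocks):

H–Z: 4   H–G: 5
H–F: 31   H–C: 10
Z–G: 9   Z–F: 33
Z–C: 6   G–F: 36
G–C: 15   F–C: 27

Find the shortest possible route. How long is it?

Minimum total distance: 78 blocks.

With 4 stops there are 4!/2 = 12 distinct round trips (a route and its reverse cost the same).
H - Z - G - F - C - H: 4+9+36+27+10 = 86
H - Z - G - C - F - H: 4+9+15+27+31 = 86
H - Z - F - G - C - H: 4+33+36+15+10 = 98
H - Z - F - C - G - H: 4+33+27+15+5 = 84
H - Z - C - G - F - H: 4+6+15+36+31 = 92
H - Z - C - F - G - H: 4+6+27+36+5 = 78
H - G - Z - F - C - H: 5+9+33+27+10 = 84
H - G - Z - C - F - H: 5+9+6+27+31 = 78
H - G - F - Z - C - H: 5+36+33+6+10 = 90
H - G - C - Z - F - H: 5+15+6+33+31 = 90
H - F - Z - G - C - H: 31+33+9+15+10 = 98
H - F - G - Z - C - H: 31+36+9+6+10 = 92
The minimum is 78.
One optimal route: H → Z → C → F → G → H (or its reverse).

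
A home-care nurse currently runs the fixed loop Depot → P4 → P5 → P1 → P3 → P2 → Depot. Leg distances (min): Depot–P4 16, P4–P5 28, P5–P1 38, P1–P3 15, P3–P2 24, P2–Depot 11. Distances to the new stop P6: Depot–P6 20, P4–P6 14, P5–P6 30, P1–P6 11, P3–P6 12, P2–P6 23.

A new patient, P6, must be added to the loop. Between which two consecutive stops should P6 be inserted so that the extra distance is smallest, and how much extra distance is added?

Minimum extra distance: 3 min, inserting P6 between P5 and P1.

Insertion cost between consecutive stops i–j is d(i,P6) + d(P6,j) − d(i,j):
  between Depot and P4: 20 + 14 − 16 = 18
  between P4 and P5: 14 + 30 − 28 = 16
  between P5 and P1: 30 + 11 − 38 = 3
  between P1 and P3: 11 + 12 − 15 = 8
  between P3 and P2: 12 + 23 − 24 = 11
  between P2 and Depot: 23 + 20 − 11 = 32
Cheapest insertion is between P5 and P1, adding 3.
New total = 132 + 3 = 135.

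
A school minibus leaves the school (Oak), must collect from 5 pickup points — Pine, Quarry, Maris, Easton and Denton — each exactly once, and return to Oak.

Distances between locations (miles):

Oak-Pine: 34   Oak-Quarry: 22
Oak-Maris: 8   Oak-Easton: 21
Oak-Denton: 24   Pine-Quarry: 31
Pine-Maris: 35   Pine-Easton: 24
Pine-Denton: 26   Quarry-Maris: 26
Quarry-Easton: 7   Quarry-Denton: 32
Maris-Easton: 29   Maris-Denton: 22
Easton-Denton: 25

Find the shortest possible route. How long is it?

With 5 stops there are 5!/2 = 60 distinct round trips (a route and its reverse cost the same).
Oak→Pine→Quarry→Maris→Easton→Denton→Oak: 34+31+26+29+25+24 = 169
Oak→Pine→Quarry→Maris→Denton→Easton→Oak: 34+31+26+22+25+21 = 159
Oak→Pine→Quarry→Easton→Maris→Denton→Oak: 34+31+7+29+22+24 = 147
Oak→Pine→Quarry→Easton→Denton→Maris→Oak: 34+31+7+25+22+8 = 127
Oak→Pine→Quarry→Denton→Maris→Easton→Oak: 34+31+32+22+29+21 = 169
Oak→Pine→Quarry→Denton→Easton→Maris→Oak: 34+31+32+25+29+8 = 159
Oak→Pine→Maris→Quarry→Easton→Denton→Oak: 34+35+26+7+25+24 = 151
Oak→Pine→Maris→Quarry→Denton→Easton→Oak: 34+35+26+32+25+21 = 173
Oak→Pine→Maris→Easton→Quarry→Denton→Oak: 34+35+29+7+32+24 = 161
Oak→Pine→Maris→Easton→Denton→Quarry→Oak: 34+35+29+25+32+22 = 177
Oak→Pine→Maris→Denton→Quarry→Easton→Oak: 34+35+22+32+7+21 = 151
Oak→Pine→Maris→Denton→Easton→Quarry→Oak: 34+35+22+25+7+22 = 145
Oak→Pine→Easton→Quarry→Maris→Denton→Oak: 34+24+7+26+22+24 = 137
Oak→Pine→Easton→Quarry→Denton→Maris→Oak: 34+24+7+32+22+8 = 127
… (46 more)
Oak→Quarry→Easton→Pine→Denton→Maris→Oak: 22+7+24+26+22+8 = 109  ← best
The minimum is 109.
One optimal route: Oak → Quarry → Easton → Pine → Denton → Maris → Oak (or its reverse).

Shortest round trip = 109 miles.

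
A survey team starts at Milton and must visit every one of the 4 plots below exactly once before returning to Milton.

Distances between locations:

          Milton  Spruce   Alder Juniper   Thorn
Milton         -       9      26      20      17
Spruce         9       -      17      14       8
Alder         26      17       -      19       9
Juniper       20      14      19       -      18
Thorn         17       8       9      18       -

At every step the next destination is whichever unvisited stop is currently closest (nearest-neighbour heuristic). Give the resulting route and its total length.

Nearest-neighbour total = 65; route Milton → Spruce → Thorn → Alder → Juniper → Milton.

Milton → [Spruce:9 / Thorn:17 / Juniper:20 / Alder:26] → Spruce (9)
Spruce → [Thorn:8 / Juniper:14 / Alder:17] → Thorn (8)
Thorn → [Alder:9 / Juniper:18] → Alder (9)
Alder → [Juniper:19] → Juniper (19)
Return Juniper→Milton: 20.
Total = 9 + 8 + 9 + 19 + 20 = 65.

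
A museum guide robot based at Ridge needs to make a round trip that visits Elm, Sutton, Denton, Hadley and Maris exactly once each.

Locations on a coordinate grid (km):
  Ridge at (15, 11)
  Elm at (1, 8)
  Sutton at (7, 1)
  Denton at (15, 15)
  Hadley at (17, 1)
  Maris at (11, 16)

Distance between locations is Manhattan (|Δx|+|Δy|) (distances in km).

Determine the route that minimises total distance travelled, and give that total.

Ridge-Elm-Sutton-Denton-Hadley-Maris-Ridge: 17+13+22+16+21+9 = 98
Ridge-Elm-Sutton-Denton-Maris-Hadley-Ridge: 17+13+22+5+21+12 = 90
Ridge-Elm-Sutton-Hadley-Denton-Maris-Ridge: 17+13+10+16+5+9 = 70
Ridge-Elm-Sutton-Hadley-Maris-Denton-Ridge: 17+13+10+21+5+4 = 70
Ridge-Elm-Sutton-Maris-Denton-Hadley-Ridge: 17+13+19+5+16+12 = 82
Ridge-Elm-Sutton-Maris-Hadley-Denton-Ridge: 17+13+19+21+16+4 = 90
Ridge-Elm-Denton-Sutton-Hadley-Maris-Ridge: 17+21+22+10+21+9 = 100
Ridge-Elm-Denton-Sutton-Maris-Hadley-Ridge: 17+21+22+19+21+12 = 112
Ridge-Elm-Denton-Hadley-Sutton-Maris-Ridge: 17+21+16+10+19+9 = 92
Ridge-Elm-Denton-Hadley-Maris-Sutton-Ridge: 17+21+16+21+19+18 = 112
Ridge-Elm-Denton-Maris-Sutton-Hadley-Ridge: 17+21+5+19+10+12 = 84
Ridge-Elm-Denton-Maris-Hadley-Sutton-Ridge: 17+21+5+21+10+18 = 92
Ridge-Elm-Hadley-Sutton-Denton-Maris-Ridge: 17+23+10+22+5+9 = 86
Ridge-Elm-Hadley-Sutton-Maris-Denton-Ridge: 17+23+10+19+5+4 = 78
… (46 more)
Ridge-Denton-Maris-Elm-Sutton-Hadley-Ridge: 4+5+18+13+10+12 = 62  ← best
The minimum is 62.
One optimal route: Ridge → Denton → Maris → Elm → Sutton → Hadley → Ridge (or its reverse).

62 km — the shortest possible round trip.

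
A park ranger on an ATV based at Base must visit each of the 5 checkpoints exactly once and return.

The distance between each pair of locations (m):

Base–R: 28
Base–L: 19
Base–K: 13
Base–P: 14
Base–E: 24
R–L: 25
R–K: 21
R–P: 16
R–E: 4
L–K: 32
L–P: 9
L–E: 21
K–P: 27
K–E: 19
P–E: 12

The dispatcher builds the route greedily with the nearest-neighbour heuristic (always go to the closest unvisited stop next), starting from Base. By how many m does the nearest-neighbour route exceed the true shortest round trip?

Base: K=13, P=14, L=19, E=24, R=28 ⇒ K
K: E=19, R=21, P=27, L=32 ⇒ E
E: R=4, P=12, L=21 ⇒ R
R: P=16, L=25 ⇒ P
P: L=9 ⇒ L
NN route Base → K → E → R → P → L → Base costs 80.
Optimal: Base → L → P → E → R → K → Base costs 78 (by enumerating all 60 distinct tours).
Excess = 80 − 78 = 2.

2 m longer than the optimal tour.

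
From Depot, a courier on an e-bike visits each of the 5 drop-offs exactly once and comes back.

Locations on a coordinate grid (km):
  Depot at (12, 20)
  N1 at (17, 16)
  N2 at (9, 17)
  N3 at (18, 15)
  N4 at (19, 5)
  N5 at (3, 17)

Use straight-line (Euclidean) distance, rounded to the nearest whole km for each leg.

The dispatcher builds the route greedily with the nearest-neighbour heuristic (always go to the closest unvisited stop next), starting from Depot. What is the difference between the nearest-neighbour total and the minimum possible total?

5 km longer than the optimal tour.

From Depot: N2=4, N1=6, N3=8, N5=9, N4=17 → choose N2 (4).
From N2: N5=6, N1=8, N3=9, N4=16 → choose N5 (6).
From N5: N1=14, N3=15, N4=20 → choose N1 (14).
From N1: N3=1, N4=11 → choose N3 (1).
From N3: N4=10 → choose N4 (10).
NN route Depot → N2 → N5 → N1 → N3 → N4 → Depot costs 52.
Optimal: Depot → N1 → N3 → N4 → N5 → N2 → Depot costs 47 (by enumerating all 60 distinct tours).
Excess = 52 − 47 = 5.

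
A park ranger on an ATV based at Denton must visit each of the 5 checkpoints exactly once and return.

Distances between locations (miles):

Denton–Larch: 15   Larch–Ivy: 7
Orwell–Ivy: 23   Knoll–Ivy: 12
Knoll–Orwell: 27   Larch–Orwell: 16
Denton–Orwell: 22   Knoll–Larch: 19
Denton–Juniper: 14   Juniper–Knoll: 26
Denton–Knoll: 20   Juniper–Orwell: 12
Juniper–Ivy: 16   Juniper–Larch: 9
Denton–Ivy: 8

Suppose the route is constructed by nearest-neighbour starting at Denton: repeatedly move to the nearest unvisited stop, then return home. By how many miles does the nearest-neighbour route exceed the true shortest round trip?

Denton: Ivy=8, Juniper=14, Larch=15, Knoll=20, Orwell=22 ⇒ Ivy
Ivy: Larch=7, Knoll=12, Juniper=16, Orwell=23 ⇒ Larch
Larch: Juniper=9, Orwell=16, Knoll=19 ⇒ Juniper
Juniper: Orwell=12, Knoll=26 ⇒ Orwell
Orwell: Knoll=27 ⇒ Knoll
NN route Denton → Ivy → Larch → Juniper → Orwell → Knoll → Denton costs 83.
Optimal: Denton → Juniper → Orwell → Larch → Knoll → Ivy → Denton costs 81 (by enumerating all 60 distinct tours).
Excess = 83 − 81 = 2.

Excess over optimum: 2 miles.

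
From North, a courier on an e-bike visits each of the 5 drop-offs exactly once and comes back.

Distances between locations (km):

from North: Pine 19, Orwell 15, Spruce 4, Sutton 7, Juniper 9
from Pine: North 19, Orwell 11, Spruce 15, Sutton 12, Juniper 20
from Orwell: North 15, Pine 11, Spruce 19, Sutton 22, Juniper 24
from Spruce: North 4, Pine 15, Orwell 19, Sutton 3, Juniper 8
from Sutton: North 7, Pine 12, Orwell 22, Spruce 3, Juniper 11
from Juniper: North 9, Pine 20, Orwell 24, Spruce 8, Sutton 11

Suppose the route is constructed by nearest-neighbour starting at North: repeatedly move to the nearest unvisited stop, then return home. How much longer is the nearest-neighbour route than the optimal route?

From North: Spruce=4, Sutton=7, Juniper=9, Orwell=15, Pine=19 → choose Spruce (4).
From Spruce: Sutton=3, Juniper=8, Pine=15, Orwell=19 → choose Sutton (3).
From Sutton: Juniper=11, Pine=12, Orwell=22 → choose Juniper (11).
From Juniper: Pine=20, Orwell=24 → choose Pine (20).
From Pine: Orwell=11 → choose Orwell (11).
NN route North → Spruce → Sutton → Juniper → Pine → Orwell → North costs 64.
Optimal: North → Orwell → Pine → Sutton → Spruce → Juniper → North costs 58 (by enumerating all 60 distinct tours).
Excess = 64 − 58 = 6.

The nearest-neighbour route is 6 km longer than optimal.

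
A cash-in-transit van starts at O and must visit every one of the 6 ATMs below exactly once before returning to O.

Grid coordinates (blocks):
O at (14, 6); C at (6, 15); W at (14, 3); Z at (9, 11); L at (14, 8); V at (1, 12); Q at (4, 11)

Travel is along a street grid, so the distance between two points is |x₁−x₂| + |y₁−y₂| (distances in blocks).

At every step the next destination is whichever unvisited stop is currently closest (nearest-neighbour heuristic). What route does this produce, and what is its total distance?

Nearest-neighbour total = 54 blocks; route O → L → W → Z → Q → V → C → O.

O → [L:2 / W:3 / Z:10 / Q:15 / C:17 / V:19] → L (2)
L → [W:5 / Z:8 / Q:13 / C:15 / V:17] → W (5)
W → [Z:13 / Q:18 / C:20 / V:22] → Z (13)
Z → [Q:5 / C:7 / V:9] → Q (5)
Q → [V:4 / C:6] → V (4)
V → [C:8] → C (8)
Return C→O: 17.
Total = 2 + 5 + 13 + 5 + 4 + 8 + 17 = 54.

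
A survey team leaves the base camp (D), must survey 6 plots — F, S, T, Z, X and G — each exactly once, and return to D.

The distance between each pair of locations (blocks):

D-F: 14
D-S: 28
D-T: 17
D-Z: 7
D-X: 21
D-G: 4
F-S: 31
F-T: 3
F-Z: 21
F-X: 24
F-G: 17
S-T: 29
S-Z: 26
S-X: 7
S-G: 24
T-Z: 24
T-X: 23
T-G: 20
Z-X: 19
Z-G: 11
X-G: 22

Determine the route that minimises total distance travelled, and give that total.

There are 360 distinct closed tours to check (reversals are equivalent).
D→F→S→T→Z→X→G→D: 14+31+29+24+19+22+4 = 143
D→F→S→T→Z→G→X→D: 14+31+29+24+11+22+21 = 152
D→F→S→T→X→Z→G→D: 14+31+29+23+19+11+4 = 131
D→F→S→T→X→G→Z→D: 14+31+29+23+22+11+7 = 137
D→F→S→T→G→Z→X→D: 14+31+29+20+11+19+21 = 145
D→F→S→T→G→X→Z→D: 14+31+29+20+22+19+7 = 142
D→F→S→Z→T→X→G→D: 14+31+26+24+23+22+4 = 144
D→F→S→Z→T→G→X→D: 14+31+26+24+20+22+21 = 158
… (352 more)
D→Z→X→S→T→F→G→D: 7+19+7+29+3+17+4 = 86  ← best
The minimum is 86.
One optimal route: D → Z → X → S → T → F → G → D (or its reverse).

86 blocks — the shortest possible round trip.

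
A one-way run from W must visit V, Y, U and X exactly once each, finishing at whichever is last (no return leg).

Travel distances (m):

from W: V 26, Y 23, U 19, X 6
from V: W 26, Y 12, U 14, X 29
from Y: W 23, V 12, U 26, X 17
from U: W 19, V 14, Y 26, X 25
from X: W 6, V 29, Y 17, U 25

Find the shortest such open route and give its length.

49 m — the minimum one-way total.

There are 4! = 24 possible orderings.
W→V→Y→U→X: 26+12+26+25 = 89
W→V→Y→X→U: 26+12+17+25 = 80
W→V→U→Y→X: 26+14+26+17 = 83
W→V→U→X→Y: 26+14+25+17 = 82
W→V→X→Y→U: 26+29+17+26 = 98
W→V→X→U→Y: 26+29+25+26 = 106
W→Y→V→U→X: 23+12+14+25 = 74
W→Y→V→X→U: 23+12+29+25 = 89
W→Y→U→V→X: 23+26+14+29 = 92
W→Y→U→X→V: 23+26+25+29 = 103
W→Y→X→V→U: 23+17+29+14 = 83
W→Y→X→U→V: 23+17+25+14 = 79
W→U→V→Y→X: 19+14+12+17 = 62
W→U→V→X→Y: 19+14+29+17 = 79
… (10 more)
W→X→Y→V→U: 6+17+12+14 = 49  ← best
The minimum is 49.
One shortest path: W → X → Y → V → U.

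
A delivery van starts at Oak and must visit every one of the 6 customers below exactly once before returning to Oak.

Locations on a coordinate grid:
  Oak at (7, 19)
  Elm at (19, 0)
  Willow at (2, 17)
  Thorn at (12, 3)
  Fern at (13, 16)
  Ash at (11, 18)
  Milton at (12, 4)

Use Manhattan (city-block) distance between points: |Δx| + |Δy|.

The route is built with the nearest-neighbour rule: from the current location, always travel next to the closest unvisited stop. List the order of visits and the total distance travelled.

86 along Oak → Ash → Fern → Willow → Milton → Thorn → Elm → Oak.

From Oak: distances to unvisited — Ash=5, Willow=7, Fern=9, Milton=20, Thorn=21, Elm=31. Nearest is Ash (5).
From Ash: distances to unvisited — Fern=4, Willow=10, Milton=15, Thorn=16, Elm=26. Nearest is Fern (4).
From Fern: distances to unvisited — Willow=12, Milton=13, Thorn=14, Elm=22. Nearest is Willow (12).
From Willow: distances to unvisited — Milton=23, Thorn=24, Elm=34. Nearest is Milton (23).
From Milton: distances to unvisited — Thorn=1, Elm=11. Nearest is Thorn (1).
From Thorn: distances to unvisited — Elm=10. Nearest is Elm (10).
Return Elm→Oak: 31.
Total = 5 + 4 + 12 + 23 + 1 + 10 + 31 = 86.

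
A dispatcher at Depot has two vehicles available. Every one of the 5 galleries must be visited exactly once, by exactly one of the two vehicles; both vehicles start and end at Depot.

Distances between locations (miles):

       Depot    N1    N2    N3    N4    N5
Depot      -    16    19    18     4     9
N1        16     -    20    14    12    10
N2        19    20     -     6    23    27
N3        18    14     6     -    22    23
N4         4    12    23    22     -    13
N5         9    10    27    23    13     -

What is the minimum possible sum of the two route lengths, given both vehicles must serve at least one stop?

66 miles — the smallest possible combined total.

Check every non-empty split of the stops between the two vehicles; for each half take its own optimal tour:
  {N1} + {N2, N3, N4, N5}: 32 + 65 = 97
  {N2} + {N1, N3, N4, N5}: 38 + 59 = 97
  {N1, N2} + {N3, N4, N5}: 55 + 58 = 113
  {N3} + {N1, N2, N4, N5}: 36 + 66 = 102
  {N1, N3} + {N2, N4, N5}: 48 + 63 = 111
  {N2, N3} + {N1, N4, N5}: 43 + 35 = 78
  … (15 splits in total)
  {N4} + {N1, N2, N3, N5}: 8 + 58 = 66  ← best
Best: vehicle 1 Depot → N4 → Depot = 8; vehicle 2 Depot → N2 → N3 → N1 → N5 → Depot = 58; combined 66.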